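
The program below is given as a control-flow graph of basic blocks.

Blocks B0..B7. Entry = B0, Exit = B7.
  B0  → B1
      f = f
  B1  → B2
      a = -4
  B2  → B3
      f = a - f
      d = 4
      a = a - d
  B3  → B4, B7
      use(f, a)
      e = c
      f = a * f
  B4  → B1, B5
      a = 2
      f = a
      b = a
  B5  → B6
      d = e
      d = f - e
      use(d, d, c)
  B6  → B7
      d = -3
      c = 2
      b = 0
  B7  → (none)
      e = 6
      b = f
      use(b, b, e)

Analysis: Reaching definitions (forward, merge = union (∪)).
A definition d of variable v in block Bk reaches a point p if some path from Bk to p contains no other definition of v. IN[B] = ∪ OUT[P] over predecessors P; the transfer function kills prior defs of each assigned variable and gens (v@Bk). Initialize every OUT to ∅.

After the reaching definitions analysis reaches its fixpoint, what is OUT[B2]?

Per-block solution:
  B0:   IN={}   OUT={f@B0}
  B1:   IN={a@B4, b@B4, d@B2, e@B3, f@B0, f@B4}   OUT={a@B1, b@B4, d@B2, e@B3, f@B0, f@B4}
  B2:   IN={a@B1, b@B4, d@B2, e@B3, f@B0, f@B4}   OUT={a@B2, b@B4, d@B2, e@B3, f@B2}
  B3:   IN={a@B2, b@B4, d@B2, e@B3, f@B2}   OUT={a@B2, b@B4, d@B2, e@B3, f@B3}
  B4:   IN={a@B2, b@B4, d@B2, e@B3, f@B3}   OUT={a@B4, b@B4, d@B2, e@B3, f@B4}
  B5:   IN={a@B4, b@B4, d@B2, e@B3, f@B4}   OUT={a@B4, b@B4, d@B5, e@B3, f@B4}
  B6:   IN={a@B4, b@B4, d@B5, e@B3, f@B4}   OUT={a@B4, b@B6, c@B6, d@B6, e@B3, f@B4}
  B7:   IN={a@B2, a@B4, b@B4, b@B6, c@B6, d@B2, d@B6, e@B3, f@B3, f@B4}   OUT={a@B2, a@B4, b@B7, c@B6, d@B2, d@B6, e@B7, f@B3, f@B4}

Merge at B2: IN[B2] = OUT[B1] = {a@B1, b@B4, d@B2, e@B3, f@B0, f@B4}
Applying B2's transfer function to that IN value gives OUT[B2] (row B2 above).

Answer: {a@B2, b@B4, d@B2, e@B3, f@B2}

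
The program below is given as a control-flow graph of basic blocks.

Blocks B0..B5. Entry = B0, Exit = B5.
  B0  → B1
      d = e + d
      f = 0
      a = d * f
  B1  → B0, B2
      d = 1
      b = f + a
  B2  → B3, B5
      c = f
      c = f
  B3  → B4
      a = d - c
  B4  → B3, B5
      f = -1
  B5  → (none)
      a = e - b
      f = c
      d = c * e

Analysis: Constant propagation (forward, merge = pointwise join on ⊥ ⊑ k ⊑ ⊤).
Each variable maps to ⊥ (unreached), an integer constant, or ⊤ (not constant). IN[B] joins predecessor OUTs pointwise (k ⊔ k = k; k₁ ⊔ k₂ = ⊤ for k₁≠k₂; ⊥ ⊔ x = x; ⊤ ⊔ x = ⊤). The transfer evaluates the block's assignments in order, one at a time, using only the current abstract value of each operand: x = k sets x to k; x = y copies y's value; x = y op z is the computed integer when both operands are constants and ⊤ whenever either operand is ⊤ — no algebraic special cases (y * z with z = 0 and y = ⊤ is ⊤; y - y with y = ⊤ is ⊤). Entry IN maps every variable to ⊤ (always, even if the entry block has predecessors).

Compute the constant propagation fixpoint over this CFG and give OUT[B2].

Per-block solution:
  B0:   IN=(all ⊤)   OUT={f:0; rest ⊤}
  B1:   IN={f:0; rest ⊤}   OUT={d:1, f:0; rest ⊤}
  B2:   IN={d:1, f:0; rest ⊤}   OUT={c:0, d:1, f:0; rest ⊤}
  B3:   IN={c:0, d:1; rest ⊤}   OUT={a:1, c:0, d:1; rest ⊤}
  B4:   IN={a:1, c:0, d:1; rest ⊤}   OUT={a:1, c:0, d:1, f:-1; rest ⊤}
  B5:   IN={c:0, d:1; rest ⊤}   OUT={c:0, f:0; rest ⊤}

Merge at B2: IN[B2] = OUT[B1] = {a: ⊤, b: ⊤, c: ⊤, d: 1, e: ⊤, f: 0}
Applying B2's transfer function to that IN value gives OUT[B2] (row B2 above).

Answer: {a: ⊤, b: ⊤, c: 0, d: 1, e: ⊤, f: 0}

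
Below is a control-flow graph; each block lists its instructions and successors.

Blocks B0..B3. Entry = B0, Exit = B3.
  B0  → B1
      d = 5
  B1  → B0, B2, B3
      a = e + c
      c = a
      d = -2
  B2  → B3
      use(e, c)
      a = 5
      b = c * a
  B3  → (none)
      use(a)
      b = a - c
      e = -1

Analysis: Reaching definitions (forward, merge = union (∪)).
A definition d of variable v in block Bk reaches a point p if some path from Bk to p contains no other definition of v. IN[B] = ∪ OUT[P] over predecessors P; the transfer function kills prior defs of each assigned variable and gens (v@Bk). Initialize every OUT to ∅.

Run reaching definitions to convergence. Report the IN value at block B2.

Per-block solution:
  B0:  IN={a@B1, c@B1, d@B1}  OUT={a@B1, c@B1, d@B0}
  B1:  IN={a@B1, c@B1, d@B0}  OUT={a@B1, c@B1, d@B1}
  B2:  IN={a@B1, c@B1, d@B1}  OUT={a@B2, b@B2, c@B1, d@B1}
  B3:  IN={a@B1, a@B2, b@B2, c@B1, d@B1}  OUT={a@B1, a@B2, b@B3, c@B1, d@B1, e@B3}

Merge at B2: IN[B2] = OUT[B1] = {a@B1, c@B1, d@B1}

Answer: {a@B1, c@B1, d@B1}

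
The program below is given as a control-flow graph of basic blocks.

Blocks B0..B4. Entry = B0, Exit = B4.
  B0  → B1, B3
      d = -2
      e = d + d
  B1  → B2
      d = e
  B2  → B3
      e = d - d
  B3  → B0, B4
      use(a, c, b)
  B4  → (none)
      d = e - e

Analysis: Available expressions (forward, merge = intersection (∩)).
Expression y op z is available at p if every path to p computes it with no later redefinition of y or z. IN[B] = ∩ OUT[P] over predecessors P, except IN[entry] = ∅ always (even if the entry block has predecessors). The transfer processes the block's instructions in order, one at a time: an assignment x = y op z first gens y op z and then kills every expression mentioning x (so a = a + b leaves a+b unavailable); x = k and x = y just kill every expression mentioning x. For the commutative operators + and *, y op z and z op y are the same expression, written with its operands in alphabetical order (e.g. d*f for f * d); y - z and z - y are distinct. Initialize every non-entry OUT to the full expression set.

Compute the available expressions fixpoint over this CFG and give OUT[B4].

Converged values:
  B0: | IN={} | OUT={d+d}
  B1: | IN={d+d} | OUT={}
  B2: | IN={} | OUT={d-d}
  B3: | IN={} | OUT={}
  B4: | IN={} | OUT={e-e}

Merge at B4: IN[B4] = OUT[B3] = {}
Applying B4's transfer function to that IN value gives OUT[B4] (row B4 above).

Answer: {e-e}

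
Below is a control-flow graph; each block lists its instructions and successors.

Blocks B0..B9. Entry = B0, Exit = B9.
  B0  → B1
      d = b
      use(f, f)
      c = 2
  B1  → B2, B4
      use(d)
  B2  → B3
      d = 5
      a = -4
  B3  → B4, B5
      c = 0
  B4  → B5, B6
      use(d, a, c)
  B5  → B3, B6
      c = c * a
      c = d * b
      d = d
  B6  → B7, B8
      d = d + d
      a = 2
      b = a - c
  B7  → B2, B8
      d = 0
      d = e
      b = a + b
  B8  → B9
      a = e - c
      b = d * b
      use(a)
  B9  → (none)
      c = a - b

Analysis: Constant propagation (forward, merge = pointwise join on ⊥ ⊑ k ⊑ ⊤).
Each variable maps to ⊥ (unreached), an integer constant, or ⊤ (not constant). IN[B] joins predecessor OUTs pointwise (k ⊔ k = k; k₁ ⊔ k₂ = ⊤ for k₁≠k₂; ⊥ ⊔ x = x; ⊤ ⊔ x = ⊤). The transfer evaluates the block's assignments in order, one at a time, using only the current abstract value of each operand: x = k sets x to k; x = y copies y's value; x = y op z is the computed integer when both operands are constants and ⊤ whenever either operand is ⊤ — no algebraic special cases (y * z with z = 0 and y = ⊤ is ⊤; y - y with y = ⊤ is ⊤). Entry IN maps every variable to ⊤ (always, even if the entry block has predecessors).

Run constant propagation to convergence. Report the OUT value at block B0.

Answer: {a: ⊤, b: ⊤, c: 2, d: ⊤, e: ⊤, f: ⊤}

Trace:
Converged values:
  B0:   IN=(all ⊤)   OUT={c:2; rest ⊤}
  B1:   IN={c:2; rest ⊤}   OUT={c:2; rest ⊤}
  B2:   IN=(all ⊤)   OUT={a:-4, d:5; rest ⊤}
  B3:   IN=(all ⊤)   OUT={c:0; rest ⊤}
  B4:   IN=(all ⊤)   OUT=(all ⊤)
  B5:   IN=(all ⊤)   OUT=(all ⊤)
  B6:   IN=(all ⊤)   OUT={a:2; rest ⊤}
  B7:   IN={a:2; rest ⊤}   OUT={a:2; rest ⊤}
  B8:   IN={a:2; rest ⊤}   OUT=(all ⊤)
  B9:   IN=(all ⊤)   OUT=(all ⊤)

B0 is the boundary node: IN[B0] = {a: ⊤, b: ⊤, c: ⊤, d: ⊤, e: ⊤, f: ⊤}
Applying B0's transfer function to that IN value gives OUT[B0] (row B0 above).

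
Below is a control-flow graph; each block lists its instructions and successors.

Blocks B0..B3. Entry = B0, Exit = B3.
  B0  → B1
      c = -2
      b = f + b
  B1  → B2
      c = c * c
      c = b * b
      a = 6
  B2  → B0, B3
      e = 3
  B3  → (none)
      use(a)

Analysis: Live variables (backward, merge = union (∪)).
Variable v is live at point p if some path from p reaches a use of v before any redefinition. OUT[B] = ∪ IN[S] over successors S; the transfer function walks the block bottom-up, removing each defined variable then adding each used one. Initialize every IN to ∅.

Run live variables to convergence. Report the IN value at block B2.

Per-block solution:
  B0:   IN={b, f}   OUT={b, c, f}
  B1:   IN={b, c, f}   OUT={a, b, f}
  B2:   IN={a, b, f}   OUT={a, b, f}
  B3:   IN={a}   OUT={}

Merge at B2: OUT[B2] = IN[B0] ⊔ IN[B3] = {a, b, f}
Applying B2's transfer function to that OUT value gives IN[B2] (row B2 above).

Answer: {a, b, f}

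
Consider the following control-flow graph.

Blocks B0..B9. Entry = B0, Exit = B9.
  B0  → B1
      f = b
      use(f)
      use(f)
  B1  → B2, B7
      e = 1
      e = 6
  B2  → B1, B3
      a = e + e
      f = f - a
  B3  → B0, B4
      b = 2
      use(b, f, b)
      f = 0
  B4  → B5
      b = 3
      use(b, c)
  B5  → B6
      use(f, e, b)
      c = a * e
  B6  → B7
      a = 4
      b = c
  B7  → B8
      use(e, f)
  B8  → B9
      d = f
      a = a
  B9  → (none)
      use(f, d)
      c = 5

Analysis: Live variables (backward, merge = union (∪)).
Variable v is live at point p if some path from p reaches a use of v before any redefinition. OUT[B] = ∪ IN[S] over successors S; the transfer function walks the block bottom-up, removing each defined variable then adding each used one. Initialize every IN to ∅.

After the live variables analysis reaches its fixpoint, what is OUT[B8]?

Answer: {d, f}

Derivation:
Per-block solution:
  B0: | IN={a, b, c} | OUT={a, c, f}
  B1: | IN={a, c, f} | OUT={a, c, e, f}
  B2: | IN={c, e, f} | OUT={a, c, e, f}
  B3: | IN={a, c, e, f} | OUT={a, b, c, e, f}
  B4: | IN={a, c, e, f} | OUT={a, b, e, f}
  B5: | IN={a, b, e, f} | OUT={c, e, f}
  B6: | IN={c, e, f} | OUT={a, e, f}
  B7: | IN={a, e, f} | OUT={a, f}
  B8: | IN={a, f} | OUT={d, f}
  B9: | IN={d, f} | OUT={}

Merge at B8: OUT[B8] = IN[B9] = {d, f}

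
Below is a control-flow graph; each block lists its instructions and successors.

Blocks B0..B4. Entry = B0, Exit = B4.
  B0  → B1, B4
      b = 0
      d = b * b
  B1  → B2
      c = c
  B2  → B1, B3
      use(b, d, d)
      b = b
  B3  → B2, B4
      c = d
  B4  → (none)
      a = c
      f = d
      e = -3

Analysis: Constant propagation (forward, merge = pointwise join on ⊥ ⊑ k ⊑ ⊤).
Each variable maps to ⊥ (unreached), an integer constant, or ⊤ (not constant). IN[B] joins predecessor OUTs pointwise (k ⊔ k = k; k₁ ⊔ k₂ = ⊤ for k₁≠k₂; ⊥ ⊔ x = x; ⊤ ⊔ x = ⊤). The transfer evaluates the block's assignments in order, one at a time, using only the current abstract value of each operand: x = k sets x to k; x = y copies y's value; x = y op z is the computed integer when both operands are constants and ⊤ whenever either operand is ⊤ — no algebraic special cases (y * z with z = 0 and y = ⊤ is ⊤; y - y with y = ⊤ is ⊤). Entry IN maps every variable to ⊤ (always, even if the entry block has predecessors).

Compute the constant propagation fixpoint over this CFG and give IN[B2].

Answer: {a: ⊤, b: 0, c: ⊤, d: 0, e: ⊤, f: ⊤}

Working:
Per-block solution:
  B0: | IN=(all ⊤) | OUT={b:0, d:0; rest ⊤}
  B1: | IN={b:0, d:0; rest ⊤} | OUT={b:0, d:0; rest ⊤}
  B2: | IN={b:0, d:0; rest ⊤} | OUT={b:0, d:0; rest ⊤}
  B3: | IN={b:0, d:0; rest ⊤} | OUT={b:0, c:0, d:0; rest ⊤}
  B4: | IN={b:0, d:0; rest ⊤} | OUT={b:0, d:0, e:-3, f:0; rest ⊤}

Merge at B2: IN[B2] = OUT[B1] ⊔ OUT[B3] = {a: ⊤, b: 0, c: ⊤, d: 0, e: ⊤, f: ⊤}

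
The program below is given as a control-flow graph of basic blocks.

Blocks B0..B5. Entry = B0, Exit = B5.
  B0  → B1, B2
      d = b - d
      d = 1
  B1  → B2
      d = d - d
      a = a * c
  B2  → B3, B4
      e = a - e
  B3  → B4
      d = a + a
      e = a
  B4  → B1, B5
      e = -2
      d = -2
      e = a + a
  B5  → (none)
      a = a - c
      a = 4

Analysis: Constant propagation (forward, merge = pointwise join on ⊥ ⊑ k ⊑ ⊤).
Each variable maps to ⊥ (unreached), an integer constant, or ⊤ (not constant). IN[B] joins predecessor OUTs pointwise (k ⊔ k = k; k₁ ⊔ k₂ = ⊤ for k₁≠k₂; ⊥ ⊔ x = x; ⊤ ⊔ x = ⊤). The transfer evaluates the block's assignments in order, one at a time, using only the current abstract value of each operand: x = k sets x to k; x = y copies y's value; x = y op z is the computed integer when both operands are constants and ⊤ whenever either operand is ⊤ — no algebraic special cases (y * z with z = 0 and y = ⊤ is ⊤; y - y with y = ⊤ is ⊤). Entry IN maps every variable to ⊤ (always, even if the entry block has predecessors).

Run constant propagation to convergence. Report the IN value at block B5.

Answer: {a: ⊤, b: ⊤, c: ⊤, d: -2, e: ⊤, f: ⊤}

Working:
Converged values:
  B0: | IN=(all ⊤) | OUT={d:1; rest ⊤}
  B1: | IN=(all ⊤) | OUT=(all ⊤)
  B2: | IN=(all ⊤) | OUT=(all ⊤)
  B3: | IN=(all ⊤) | OUT=(all ⊤)
  B4: | IN=(all ⊤) | OUT={d:-2; rest ⊤}
  B5: | IN={d:-2; rest ⊤} | OUT={a:4, d:-2; rest ⊤}

Merge at B5: IN[B5] = OUT[B4] = {a: ⊤, b: ⊤, c: ⊤, d: -2, e: ⊤, f: ⊤}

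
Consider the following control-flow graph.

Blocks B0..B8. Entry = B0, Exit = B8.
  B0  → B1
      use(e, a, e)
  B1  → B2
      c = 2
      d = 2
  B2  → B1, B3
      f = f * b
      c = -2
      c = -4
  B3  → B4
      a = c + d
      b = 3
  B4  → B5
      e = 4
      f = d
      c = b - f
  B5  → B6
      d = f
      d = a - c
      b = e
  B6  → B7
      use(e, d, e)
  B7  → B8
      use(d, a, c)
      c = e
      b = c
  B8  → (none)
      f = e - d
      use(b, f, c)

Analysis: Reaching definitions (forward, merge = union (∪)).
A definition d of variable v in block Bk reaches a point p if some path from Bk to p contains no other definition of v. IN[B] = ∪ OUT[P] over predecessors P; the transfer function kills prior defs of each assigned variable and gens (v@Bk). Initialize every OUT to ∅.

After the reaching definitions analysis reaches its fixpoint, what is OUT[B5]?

Answer: {a@B3, b@B5, c@B4, d@B5, e@B4, f@B4}

Working:
Per-block solution:
  B0:  IN={}  OUT={}
  B1:  IN={c@B2, d@B1, f@B2}  OUT={c@B1, d@B1, f@B2}
  B2:  IN={c@B1, d@B1, f@B2}  OUT={c@B2, d@B1, f@B2}
  B3:  IN={c@B2, d@B1, f@B2}  OUT={a@B3, b@B3, c@B2, d@B1, f@B2}
  B4:  IN={a@B3, b@B3, c@B2, d@B1, f@B2}  OUT={a@B3, b@B3, c@B4, d@B1, e@B4, f@B4}
  B5:  IN={a@B3, b@B3, c@B4, d@B1, e@B4, f@B4}  OUT={a@B3, b@B5, c@B4, d@B5, e@B4, f@B4}
  B6:  IN={a@B3, b@B5, c@B4, d@B5, e@B4, f@B4}  OUT={a@B3, b@B5, c@B4, d@B5, e@B4, f@B4}
  B7:  IN={a@B3, b@B5, c@B4, d@B5, e@B4, f@B4}  OUT={a@B3, b@B7, c@B7, d@B5, e@B4, f@B4}
  B8:  IN={a@B3, b@B7, c@B7, d@B5, e@B4, f@B4}  OUT={a@B3, b@B7, c@B7, d@B5, e@B4, f@B8}

Merge at B5: IN[B5] = OUT[B4] = {a@B3, b@B3, c@B4, d@B1, e@B4, f@B4}
Applying B5's transfer function to that IN value gives OUT[B5] (row B5 above).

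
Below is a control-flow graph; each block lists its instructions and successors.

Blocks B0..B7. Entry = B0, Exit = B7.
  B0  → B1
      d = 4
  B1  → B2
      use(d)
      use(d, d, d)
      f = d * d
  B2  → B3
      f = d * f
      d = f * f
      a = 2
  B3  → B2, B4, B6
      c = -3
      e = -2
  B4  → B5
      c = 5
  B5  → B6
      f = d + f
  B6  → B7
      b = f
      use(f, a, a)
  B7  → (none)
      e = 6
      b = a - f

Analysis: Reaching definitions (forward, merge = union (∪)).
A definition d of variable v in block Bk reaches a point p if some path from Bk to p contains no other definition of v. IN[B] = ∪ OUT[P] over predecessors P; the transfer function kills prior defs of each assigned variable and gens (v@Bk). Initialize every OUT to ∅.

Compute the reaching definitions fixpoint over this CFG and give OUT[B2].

Per-block solution:
  B0: | IN={} | OUT={d@B0}
  B1: | IN={d@B0} | OUT={d@B0, f@B1}
  B2: | IN={a@B2, c@B3, d@B0, d@B2, e@B3, f@B1, f@B2} | OUT={a@B2, c@B3, d@B2, e@B3, f@B2}
  B3: | IN={a@B2, c@B3, d@B2, e@B3, f@B2} | OUT={a@B2, c@B3, d@B2, e@B3, f@B2}
  B4: | IN={a@B2, c@B3, d@B2, e@B3, f@B2} | OUT={a@B2, c@B4, d@B2, e@B3, f@B2}
  B5: | IN={a@B2, c@B4, d@B2, e@B3, f@B2} | OUT={a@B2, c@B4, d@B2, e@B3, f@B5}
  B6: | IN={a@B2, c@B3, c@B4, d@B2, e@B3, f@B2, f@B5} | OUT={a@B2, b@B6, c@B3, c@B4, d@B2, e@B3, f@B2, f@B5}
  B7: | IN={a@B2, b@B6, c@B3, c@B4, d@B2, e@B3, f@B2, f@B5} | OUT={a@B2, b@B7, c@B3, c@B4, d@B2, e@B7, f@B2, f@B5}

Merge at B2: IN[B2] = OUT[B1] ⊔ OUT[B3] = {a@B2, c@B3, d@B0, d@B2, e@B3, f@B1, f@B2}
Applying B2's transfer function to that IN value gives OUT[B2] (row B2 above).

Answer: {a@B2, c@B3, d@B2, e@B3, f@B2}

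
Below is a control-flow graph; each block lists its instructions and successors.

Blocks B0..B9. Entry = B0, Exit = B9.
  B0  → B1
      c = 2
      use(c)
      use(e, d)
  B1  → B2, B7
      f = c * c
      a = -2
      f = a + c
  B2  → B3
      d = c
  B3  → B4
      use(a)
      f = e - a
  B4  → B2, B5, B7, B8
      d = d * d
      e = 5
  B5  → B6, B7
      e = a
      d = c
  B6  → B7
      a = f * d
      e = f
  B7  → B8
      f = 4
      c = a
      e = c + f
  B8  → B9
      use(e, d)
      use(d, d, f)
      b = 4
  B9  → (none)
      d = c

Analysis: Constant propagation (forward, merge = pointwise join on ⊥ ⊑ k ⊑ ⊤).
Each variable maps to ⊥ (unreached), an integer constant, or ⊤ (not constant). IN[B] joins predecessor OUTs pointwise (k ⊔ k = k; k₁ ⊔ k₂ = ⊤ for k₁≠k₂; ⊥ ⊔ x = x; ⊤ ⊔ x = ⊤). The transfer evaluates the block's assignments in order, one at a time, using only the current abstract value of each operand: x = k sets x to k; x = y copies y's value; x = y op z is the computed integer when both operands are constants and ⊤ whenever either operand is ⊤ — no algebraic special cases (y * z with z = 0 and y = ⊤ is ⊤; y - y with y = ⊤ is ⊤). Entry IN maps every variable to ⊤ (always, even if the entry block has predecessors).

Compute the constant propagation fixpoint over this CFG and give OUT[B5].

Answer: {a: -2, b: ⊤, c: 2, d: 2, e: -2, f: ⊤}

Trace:
Fixpoint table:
  B0: | IN=(all ⊤) | OUT={c:2; rest ⊤}
  B1: | IN={c:2; rest ⊤} | OUT={a:-2, c:2, f:0; rest ⊤}
  B2: | IN={a:-2, c:2; rest ⊤} | OUT={a:-2, c:2, d:2; rest ⊤}
  B3: | IN={a:-2, c:2, d:2; rest ⊤} | OUT={a:-2, c:2, d:2; rest ⊤}
  B4: | IN={a:-2, c:2, d:2; rest ⊤} | OUT={a:-2, c:2, d:4, e:5; rest ⊤}
  B5: | IN={a:-2, c:2, d:4, e:5; rest ⊤} | OUT={a:-2, c:2, d:2, e:-2; rest ⊤}
  B6: | IN={a:-2, c:2, d:2, e:-2; rest ⊤} | OUT={c:2, d:2; rest ⊤}
  B7: | IN={c:2; rest ⊤} | OUT={f:4; rest ⊤}
  B8: | IN=(all ⊤) | OUT={b:4; rest ⊤}
  B9: | IN={b:4; rest ⊤} | OUT={b:4; rest ⊤}

Merge at B5: IN[B5] = OUT[B4] = {a: -2, b: ⊤, c: 2, d: 4, e: 5, f: ⊤}
Applying B5's transfer function to that IN value gives OUT[B5] (row B5 above).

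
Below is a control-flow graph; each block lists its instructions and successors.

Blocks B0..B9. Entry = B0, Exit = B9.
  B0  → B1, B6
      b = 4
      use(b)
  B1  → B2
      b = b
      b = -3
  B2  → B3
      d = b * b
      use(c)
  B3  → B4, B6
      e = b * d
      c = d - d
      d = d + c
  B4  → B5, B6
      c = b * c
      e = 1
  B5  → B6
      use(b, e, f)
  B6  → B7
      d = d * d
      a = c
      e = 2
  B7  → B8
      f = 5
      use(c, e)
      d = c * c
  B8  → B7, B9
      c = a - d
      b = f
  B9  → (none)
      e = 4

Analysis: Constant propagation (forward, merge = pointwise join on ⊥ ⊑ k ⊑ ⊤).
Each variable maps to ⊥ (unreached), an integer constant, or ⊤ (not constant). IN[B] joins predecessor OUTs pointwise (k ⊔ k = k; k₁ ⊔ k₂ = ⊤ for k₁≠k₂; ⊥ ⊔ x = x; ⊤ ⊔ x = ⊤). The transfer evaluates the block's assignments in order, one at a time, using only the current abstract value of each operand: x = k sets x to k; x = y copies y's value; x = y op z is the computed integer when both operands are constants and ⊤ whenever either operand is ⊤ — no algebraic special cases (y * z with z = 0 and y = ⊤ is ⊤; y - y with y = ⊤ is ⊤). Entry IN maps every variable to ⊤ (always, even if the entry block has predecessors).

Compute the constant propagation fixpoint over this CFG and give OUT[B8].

Fixpoint table:
  B0:   IN=(all ⊤)   OUT={b:4; rest ⊤}
  B1:   IN={b:4; rest ⊤}   OUT={b:-3; rest ⊤}
  B2:   IN={b:-3; rest ⊤}   OUT={b:-3, d:9; rest ⊤}
  B3:   IN={b:-3, d:9; rest ⊤}   OUT={b:-3, c:0, d:9, e:-27; rest ⊤}
  B4:   IN={b:-3, c:0, d:9, e:-27; rest ⊤}   OUT={b:-3, c:0, d:9, e:1; rest ⊤}
  B5:   IN={b:-3, c:0, d:9, e:1; rest ⊤}   OUT={b:-3, c:0, d:9, e:1; rest ⊤}
  B6:   IN=(all ⊤)   OUT={e:2; rest ⊤}
  B7:   IN={e:2; rest ⊤}   OUT={e:2, f:5; rest ⊤}
  B8:   IN={e:2, f:5; rest ⊤}   OUT={b:5, e:2, f:5; rest ⊤}
  B9:   IN={b:5, e:2, f:5; rest ⊤}   OUT={b:5, e:4, f:5; rest ⊤}

Merge at B8: IN[B8] = OUT[B7] = {a: ⊤, b: ⊤, c: ⊤, d: ⊤, e: 2, f: 5}
Applying B8's transfer function to that IN value gives OUT[B8] (row B8 above).

Answer: {a: ⊤, b: 5, c: ⊤, d: ⊤, e: 2, f: 5}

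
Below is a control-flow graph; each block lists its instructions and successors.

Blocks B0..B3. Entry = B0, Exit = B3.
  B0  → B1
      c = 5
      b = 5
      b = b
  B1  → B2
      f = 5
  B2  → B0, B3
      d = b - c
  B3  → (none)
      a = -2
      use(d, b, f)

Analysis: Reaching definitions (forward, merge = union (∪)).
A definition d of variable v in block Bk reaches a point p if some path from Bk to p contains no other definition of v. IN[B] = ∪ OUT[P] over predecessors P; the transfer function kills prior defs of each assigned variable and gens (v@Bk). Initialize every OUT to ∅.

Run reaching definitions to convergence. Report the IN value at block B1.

Fixpoint table:
  B0:  IN={b@B0, c@B0, d@B2, f@B1}  OUT={b@B0, c@B0, d@B2, f@B1}
  B1:  IN={b@B0, c@B0, d@B2, f@B1}  OUT={b@B0, c@B0, d@B2, f@B1}
  B2:  IN={b@B0, c@B0, d@B2, f@B1}  OUT={b@B0, c@B0, d@B2, f@B1}
  B3:  IN={b@B0, c@B0, d@B2, f@B1}  OUT={a@B3, b@B0, c@B0, d@B2, f@B1}

Merge at B1: IN[B1] = OUT[B0] = {b@B0, c@B0, d@B2, f@B1}

Answer: {b@B0, c@B0, d@B2, f@B1}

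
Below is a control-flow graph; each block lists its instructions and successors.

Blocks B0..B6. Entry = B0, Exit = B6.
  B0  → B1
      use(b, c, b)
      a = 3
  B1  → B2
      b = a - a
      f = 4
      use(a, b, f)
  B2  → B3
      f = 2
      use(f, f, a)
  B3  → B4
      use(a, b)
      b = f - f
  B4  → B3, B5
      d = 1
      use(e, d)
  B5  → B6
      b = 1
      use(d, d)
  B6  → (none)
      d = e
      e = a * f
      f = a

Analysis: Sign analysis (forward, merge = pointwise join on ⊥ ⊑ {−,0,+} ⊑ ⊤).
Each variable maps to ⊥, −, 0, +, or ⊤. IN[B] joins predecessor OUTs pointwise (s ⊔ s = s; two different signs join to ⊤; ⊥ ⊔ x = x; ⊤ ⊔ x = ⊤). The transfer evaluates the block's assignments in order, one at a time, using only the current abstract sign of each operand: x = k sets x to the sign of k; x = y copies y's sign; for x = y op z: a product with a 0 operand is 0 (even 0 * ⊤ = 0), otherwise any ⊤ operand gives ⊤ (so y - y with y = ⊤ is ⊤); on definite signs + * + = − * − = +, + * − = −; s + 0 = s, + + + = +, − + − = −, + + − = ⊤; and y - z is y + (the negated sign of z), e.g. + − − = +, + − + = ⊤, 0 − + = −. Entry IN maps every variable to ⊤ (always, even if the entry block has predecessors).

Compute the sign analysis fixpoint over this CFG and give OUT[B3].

Answer: {a: +, b: ⊤, c: ⊤, d: ⊤, e: ⊤, f: +}

Working:
Converged values:
  B0:   IN=(all ⊤)   OUT={a:+; rest ⊤}
  B1:   IN={a:+; rest ⊤}   OUT={a:+, f:+; rest ⊤}
  B2:   IN={a:+, f:+; rest ⊤}   OUT={a:+, f:+; rest ⊤}
  B3:   IN={a:+, f:+; rest ⊤}   OUT={a:+, f:+; rest ⊤}
  B4:   IN={a:+, f:+; rest ⊤}   OUT={a:+, d:+, f:+; rest ⊤}
  B5:   IN={a:+, d:+, f:+; rest ⊤}   OUT={a:+, b:+, d:+, f:+; rest ⊤}
  B6:   IN={a:+, b:+, d:+, f:+; rest ⊤}   OUT={a:+, b:+, e:+, f:+; rest ⊤}

Merge at B3: IN[B3] = OUT[B2] ⊔ OUT[B4] = {a: +, b: ⊤, c: ⊤, d: ⊤, e: ⊤, f: +}
Applying B3's transfer function to that IN value gives OUT[B3] (row B3 above).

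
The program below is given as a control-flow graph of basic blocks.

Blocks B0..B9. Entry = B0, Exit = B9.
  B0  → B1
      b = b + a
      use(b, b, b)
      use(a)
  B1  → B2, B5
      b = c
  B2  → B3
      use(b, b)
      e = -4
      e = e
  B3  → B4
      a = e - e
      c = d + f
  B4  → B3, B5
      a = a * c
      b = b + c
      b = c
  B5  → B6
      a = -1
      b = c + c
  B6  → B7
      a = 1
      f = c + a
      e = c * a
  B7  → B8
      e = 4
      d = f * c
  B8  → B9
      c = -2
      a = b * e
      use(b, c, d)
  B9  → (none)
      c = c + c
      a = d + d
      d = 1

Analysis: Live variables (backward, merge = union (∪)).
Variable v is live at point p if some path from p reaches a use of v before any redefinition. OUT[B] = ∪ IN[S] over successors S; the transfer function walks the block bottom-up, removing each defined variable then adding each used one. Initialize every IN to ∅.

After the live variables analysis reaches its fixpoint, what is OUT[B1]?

Converged values:
  B0: | IN={a, b, c, d, f} | OUT={c, d, f}
  B1: | IN={c, d, f} | OUT={b, c, d, f}
  B2: | IN={b, d, f} | OUT={b, d, e, f}
  B3: | IN={b, d, e, f} | OUT={a, b, c, d, e, f}
  B4: | IN={a, b, c, d, e, f} | OUT={b, c, d, e, f}
  B5: | IN={c} | OUT={b, c}
  B6: | IN={b, c} | OUT={b, c, f}
  B7: | IN={b, c, f} | OUT={b, d, e}
  B8: | IN={b, d, e} | OUT={c, d}
  B9: | IN={c, d} | OUT={}

Merge at B1: OUT[B1] = IN[B2] ⊔ IN[B5] = {b, c, d, f}

Answer: {b, c, d, f}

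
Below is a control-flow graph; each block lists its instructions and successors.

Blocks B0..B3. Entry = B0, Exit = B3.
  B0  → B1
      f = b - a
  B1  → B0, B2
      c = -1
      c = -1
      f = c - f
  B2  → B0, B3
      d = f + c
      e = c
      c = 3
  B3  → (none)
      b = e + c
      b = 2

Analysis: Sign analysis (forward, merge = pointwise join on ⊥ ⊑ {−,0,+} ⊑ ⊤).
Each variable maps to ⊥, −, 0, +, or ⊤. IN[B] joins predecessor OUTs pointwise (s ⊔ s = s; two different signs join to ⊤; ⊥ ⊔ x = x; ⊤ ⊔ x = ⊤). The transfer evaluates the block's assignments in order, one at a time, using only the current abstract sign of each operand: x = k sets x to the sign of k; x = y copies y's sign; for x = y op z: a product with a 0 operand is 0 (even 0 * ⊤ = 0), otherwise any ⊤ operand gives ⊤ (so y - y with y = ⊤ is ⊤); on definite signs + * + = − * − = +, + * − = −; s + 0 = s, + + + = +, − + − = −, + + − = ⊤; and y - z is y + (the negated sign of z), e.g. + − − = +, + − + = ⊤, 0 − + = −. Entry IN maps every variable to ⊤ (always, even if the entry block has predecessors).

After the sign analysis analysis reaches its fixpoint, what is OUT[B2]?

Fixpoint table:
  B0: | IN=(all ⊤) | OUT=(all ⊤)
  B1: | IN=(all ⊤) | OUT={c:-; rest ⊤}
  B2: | IN={c:-; rest ⊤} | OUT={c:+, e:-; rest ⊤}
  B3: | IN={c:+, e:-; rest ⊤} | OUT={b:+, c:+, e:-; rest ⊤}

Merge at B2: IN[B2] = OUT[B1] = {a: ⊤, b: ⊤, c: -, d: ⊤, e: ⊤, f: ⊤}
Applying B2's transfer function to that IN value gives OUT[B2] (row B2 above).

Answer: {a: ⊤, b: ⊤, c: +, d: ⊤, e: -, f: ⊤}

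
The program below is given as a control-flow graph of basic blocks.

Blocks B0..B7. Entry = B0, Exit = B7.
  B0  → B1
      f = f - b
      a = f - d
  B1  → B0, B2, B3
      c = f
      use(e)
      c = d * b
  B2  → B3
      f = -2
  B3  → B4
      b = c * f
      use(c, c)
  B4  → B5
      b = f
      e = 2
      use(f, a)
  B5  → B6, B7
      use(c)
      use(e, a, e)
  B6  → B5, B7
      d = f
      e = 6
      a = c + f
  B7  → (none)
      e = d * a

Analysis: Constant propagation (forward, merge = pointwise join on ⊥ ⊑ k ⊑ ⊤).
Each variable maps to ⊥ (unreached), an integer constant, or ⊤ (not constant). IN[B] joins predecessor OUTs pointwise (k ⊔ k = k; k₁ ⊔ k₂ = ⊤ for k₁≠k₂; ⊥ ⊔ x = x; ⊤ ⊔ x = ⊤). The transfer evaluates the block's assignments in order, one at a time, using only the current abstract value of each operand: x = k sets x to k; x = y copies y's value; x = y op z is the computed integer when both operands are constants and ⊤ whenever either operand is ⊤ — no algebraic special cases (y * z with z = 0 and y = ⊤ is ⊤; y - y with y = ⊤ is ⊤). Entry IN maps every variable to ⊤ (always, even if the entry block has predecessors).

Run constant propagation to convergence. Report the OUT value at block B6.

Fixpoint table:
  B0:  IN=(all ⊤)  OUT=(all ⊤)
  B1:  IN=(all ⊤)  OUT=(all ⊤)
  B2:  IN=(all ⊤)  OUT={f:-2; rest ⊤}
  B3:  IN=(all ⊤)  OUT=(all ⊤)
  B4:  IN=(all ⊤)  OUT={e:2; rest ⊤}
  B5:  IN=(all ⊤)  OUT=(all ⊤)
  B6:  IN=(all ⊤)  OUT={e:6; rest ⊤}
  B7:  IN=(all ⊤)  OUT=(all ⊤)

Merge at B6: IN[B6] = OUT[B5] = {a: ⊤, b: ⊤, c: ⊤, d: ⊤, e: ⊤, f: ⊤}
Applying B6's transfer function to that IN value gives OUT[B6] (row B6 above).

Answer: {a: ⊤, b: ⊤, c: ⊤, d: ⊤, e: 6, f: ⊤}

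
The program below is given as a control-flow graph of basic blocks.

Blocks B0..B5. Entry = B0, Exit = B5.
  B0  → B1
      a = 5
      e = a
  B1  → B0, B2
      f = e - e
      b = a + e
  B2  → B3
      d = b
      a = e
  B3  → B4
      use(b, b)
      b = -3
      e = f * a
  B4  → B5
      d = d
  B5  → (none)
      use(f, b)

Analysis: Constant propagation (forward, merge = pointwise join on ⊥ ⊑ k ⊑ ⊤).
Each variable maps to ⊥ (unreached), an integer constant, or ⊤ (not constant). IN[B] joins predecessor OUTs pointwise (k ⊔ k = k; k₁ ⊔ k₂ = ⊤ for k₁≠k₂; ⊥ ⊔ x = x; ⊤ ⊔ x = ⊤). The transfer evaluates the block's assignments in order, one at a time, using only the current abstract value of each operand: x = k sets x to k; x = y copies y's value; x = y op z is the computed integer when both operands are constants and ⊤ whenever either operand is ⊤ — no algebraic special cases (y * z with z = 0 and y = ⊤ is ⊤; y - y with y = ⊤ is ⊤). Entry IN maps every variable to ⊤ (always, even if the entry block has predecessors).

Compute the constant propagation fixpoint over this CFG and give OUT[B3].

Answer: {a: 5, b: -3, c: ⊤, d: 10, e: 0, f: 0}

Working:
Converged values:
  B0:   IN=(all ⊤)   OUT={a:5, e:5; rest ⊤}
  B1:   IN={a:5, e:5; rest ⊤}   OUT={a:5, b:10, e:5, f:0; rest ⊤}
  B2:   IN={a:5, b:10, e:5, f:0; rest ⊤}   OUT={a:5, b:10, d:10, e:5, f:0; rest ⊤}
  B3:   IN={a:5, b:10, d:10, e:5, f:0; rest ⊤}   OUT={a:5, b:-3, d:10, e:0, f:0; rest ⊤}
  B4:   IN={a:5, b:-3, d:10, e:0, f:0; rest ⊤}   OUT={a:5, b:-3, d:10, e:0, f:0; rest ⊤}
  B5:   IN={a:5, b:-3, d:10, e:0, f:0; rest ⊤}   OUT={a:5, b:-3, d:10, e:0, f:0; rest ⊤}

Merge at B3: IN[B3] = OUT[B2] = {a: 5, b: 10, c: ⊤, d: 10, e: 5, f: 0}
Applying B3's transfer function to that IN value gives OUT[B3] (row B3 above).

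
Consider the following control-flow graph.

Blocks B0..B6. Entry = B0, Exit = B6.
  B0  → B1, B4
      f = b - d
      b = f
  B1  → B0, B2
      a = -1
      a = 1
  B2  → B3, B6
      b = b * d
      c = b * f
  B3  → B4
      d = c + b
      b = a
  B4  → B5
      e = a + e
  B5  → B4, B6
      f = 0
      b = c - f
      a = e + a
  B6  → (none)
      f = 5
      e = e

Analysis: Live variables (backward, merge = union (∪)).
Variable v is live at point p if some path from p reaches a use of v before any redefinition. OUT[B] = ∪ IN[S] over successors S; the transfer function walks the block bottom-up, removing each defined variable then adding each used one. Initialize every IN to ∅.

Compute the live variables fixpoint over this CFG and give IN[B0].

Per-block solution:
  B0: | IN={a, b, c, d, e} | OUT={a, b, c, d, e, f}
  B1: | IN={b, c, d, e, f} | OUT={a, b, c, d, e, f}
  B2: | IN={a, b, d, e, f} | OUT={a, b, c, e}
  B3: | IN={a, b, c, e} | OUT={a, c, e}
  B4: | IN={a, c, e} | OUT={a, c, e}
  B5: | IN={a, c, e} | OUT={a, c, e}
  B6: | IN={e} | OUT={}

Merge at B0: OUT[B0] = IN[B1] ⊔ IN[B4] = {a, b, c, d, e, f}
Applying B0's transfer function to that OUT value gives IN[B0] (row B0 above).

Answer: {a, b, c, d, e}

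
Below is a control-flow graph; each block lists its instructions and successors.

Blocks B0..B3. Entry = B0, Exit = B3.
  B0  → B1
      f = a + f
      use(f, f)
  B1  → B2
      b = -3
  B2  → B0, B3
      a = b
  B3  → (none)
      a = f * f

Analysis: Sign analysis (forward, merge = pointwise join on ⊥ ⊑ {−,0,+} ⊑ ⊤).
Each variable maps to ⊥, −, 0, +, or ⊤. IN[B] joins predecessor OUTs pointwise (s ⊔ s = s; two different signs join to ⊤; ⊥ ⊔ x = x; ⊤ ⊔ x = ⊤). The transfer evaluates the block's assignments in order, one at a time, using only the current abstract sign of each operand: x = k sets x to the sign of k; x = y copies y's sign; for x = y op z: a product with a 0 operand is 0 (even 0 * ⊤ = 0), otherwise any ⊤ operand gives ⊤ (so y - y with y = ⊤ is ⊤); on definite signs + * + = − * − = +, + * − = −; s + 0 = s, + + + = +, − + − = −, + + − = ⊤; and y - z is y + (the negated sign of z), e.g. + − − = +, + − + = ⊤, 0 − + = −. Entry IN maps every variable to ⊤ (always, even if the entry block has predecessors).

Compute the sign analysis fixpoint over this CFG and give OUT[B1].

Answer: {a: ⊤, b: -, c: ⊤, d: ⊤, e: ⊤, f: ⊤}

Working:
Per-block solution:
  B0:   IN=(all ⊤)   OUT=(all ⊤)
  B1:   IN=(all ⊤)   OUT={b:-; rest ⊤}
  B2:   IN={b:-; rest ⊤}   OUT={a:-, b:-; rest ⊤}
  B3:   IN={a:-, b:-; rest ⊤}   OUT={b:-; rest ⊤}

Merge at B1: IN[B1] = OUT[B0] = {a: ⊤, b: ⊤, c: ⊤, d: ⊤, e: ⊤, f: ⊤}
Applying B1's transfer function to that IN value gives OUT[B1] (row B1 above).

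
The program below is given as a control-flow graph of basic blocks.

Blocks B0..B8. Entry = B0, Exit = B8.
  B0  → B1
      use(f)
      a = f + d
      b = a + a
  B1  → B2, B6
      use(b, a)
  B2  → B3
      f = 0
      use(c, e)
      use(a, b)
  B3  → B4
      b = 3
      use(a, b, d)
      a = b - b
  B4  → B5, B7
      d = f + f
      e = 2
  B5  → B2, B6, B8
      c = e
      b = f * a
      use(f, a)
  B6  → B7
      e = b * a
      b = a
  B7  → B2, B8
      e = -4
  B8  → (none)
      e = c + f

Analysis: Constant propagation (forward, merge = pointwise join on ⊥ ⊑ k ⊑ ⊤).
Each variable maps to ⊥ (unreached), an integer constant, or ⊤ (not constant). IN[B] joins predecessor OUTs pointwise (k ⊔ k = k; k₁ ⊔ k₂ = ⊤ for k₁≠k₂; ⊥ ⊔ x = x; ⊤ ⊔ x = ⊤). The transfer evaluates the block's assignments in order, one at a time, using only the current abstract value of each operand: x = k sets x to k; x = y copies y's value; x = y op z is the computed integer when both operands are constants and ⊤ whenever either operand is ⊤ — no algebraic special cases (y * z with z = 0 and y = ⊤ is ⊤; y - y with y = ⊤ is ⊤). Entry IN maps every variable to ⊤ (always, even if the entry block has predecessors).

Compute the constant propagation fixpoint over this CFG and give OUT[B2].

Fixpoint table:
  B0:   IN=(all ⊤)   OUT=(all ⊤)
  B1:   IN=(all ⊤)   OUT=(all ⊤)
  B2:   IN=(all ⊤)   OUT={f:0; rest ⊤}
  B3:   IN={f:0; rest ⊤}   OUT={a:0, b:3, f:0; rest ⊤}
  B4:   IN={a:0, b:3, f:0; rest ⊤}   OUT={a:0, b:3, d:0, e:2, f:0; rest ⊤}
  B5:   IN={a:0, b:3, d:0, e:2, f:0; rest ⊤}   OUT={a:0, b:0, c:2, d:0, e:2, f:0; rest ⊤}
  B6:   IN=(all ⊤)   OUT=(all ⊤)
  B7:   IN=(all ⊤)   OUT={e:-4; rest ⊤}
  B8:   IN=(all ⊤)   OUT=(all ⊤)

Merge at B2: IN[B2] = OUT[B1] ⊔ OUT[B5] ⊔ OUT[B7] = {a: ⊤, b: ⊤, c: ⊤, d: ⊤, e: ⊤, f: ⊤}
Applying B2's transfer function to that IN value gives OUT[B2] (row B2 above).

Answer: {a: ⊤, b: ⊤, c: ⊤, d: ⊤, e: ⊤, f: 0}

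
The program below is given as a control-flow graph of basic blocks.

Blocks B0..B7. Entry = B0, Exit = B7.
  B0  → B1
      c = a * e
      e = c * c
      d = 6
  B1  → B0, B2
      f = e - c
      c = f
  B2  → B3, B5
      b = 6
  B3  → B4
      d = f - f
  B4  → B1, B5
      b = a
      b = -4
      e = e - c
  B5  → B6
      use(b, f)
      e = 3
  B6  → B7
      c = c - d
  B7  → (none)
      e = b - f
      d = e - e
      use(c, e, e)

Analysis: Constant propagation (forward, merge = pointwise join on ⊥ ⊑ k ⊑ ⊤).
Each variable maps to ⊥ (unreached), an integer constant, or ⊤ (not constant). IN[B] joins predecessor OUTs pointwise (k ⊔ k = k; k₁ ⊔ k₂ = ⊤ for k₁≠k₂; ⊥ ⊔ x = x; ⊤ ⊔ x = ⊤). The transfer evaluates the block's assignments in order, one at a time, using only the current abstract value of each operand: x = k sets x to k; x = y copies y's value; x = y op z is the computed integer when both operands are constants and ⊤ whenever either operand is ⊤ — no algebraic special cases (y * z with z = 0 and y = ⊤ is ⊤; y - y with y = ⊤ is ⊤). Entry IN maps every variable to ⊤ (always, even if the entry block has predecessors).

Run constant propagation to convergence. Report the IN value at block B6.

Per-block solution:
  B0:  IN=(all ⊤)  OUT={d:6; rest ⊤}
  B1:  IN=(all ⊤)  OUT=(all ⊤)
  B2:  IN=(all ⊤)  OUT={b:6; rest ⊤}
  B3:  IN={b:6; rest ⊤}  OUT={b:6; rest ⊤}
  B4:  IN={b:6; rest ⊤}  OUT={b:-4; rest ⊤}
  B5:  IN=(all ⊤)  OUT={e:3; rest ⊤}
  B6:  IN={e:3; rest ⊤}  OUT={e:3; rest ⊤}
  B7:  IN={e:3; rest ⊤}  OUT=(all ⊤)

Merge at B6: IN[B6] = OUT[B5] = {a: ⊤, b: ⊤, c: ⊤, d: ⊤, e: 3, f: ⊤}

Answer: {a: ⊤, b: ⊤, c: ⊤, d: ⊤, e: 3, f: ⊤}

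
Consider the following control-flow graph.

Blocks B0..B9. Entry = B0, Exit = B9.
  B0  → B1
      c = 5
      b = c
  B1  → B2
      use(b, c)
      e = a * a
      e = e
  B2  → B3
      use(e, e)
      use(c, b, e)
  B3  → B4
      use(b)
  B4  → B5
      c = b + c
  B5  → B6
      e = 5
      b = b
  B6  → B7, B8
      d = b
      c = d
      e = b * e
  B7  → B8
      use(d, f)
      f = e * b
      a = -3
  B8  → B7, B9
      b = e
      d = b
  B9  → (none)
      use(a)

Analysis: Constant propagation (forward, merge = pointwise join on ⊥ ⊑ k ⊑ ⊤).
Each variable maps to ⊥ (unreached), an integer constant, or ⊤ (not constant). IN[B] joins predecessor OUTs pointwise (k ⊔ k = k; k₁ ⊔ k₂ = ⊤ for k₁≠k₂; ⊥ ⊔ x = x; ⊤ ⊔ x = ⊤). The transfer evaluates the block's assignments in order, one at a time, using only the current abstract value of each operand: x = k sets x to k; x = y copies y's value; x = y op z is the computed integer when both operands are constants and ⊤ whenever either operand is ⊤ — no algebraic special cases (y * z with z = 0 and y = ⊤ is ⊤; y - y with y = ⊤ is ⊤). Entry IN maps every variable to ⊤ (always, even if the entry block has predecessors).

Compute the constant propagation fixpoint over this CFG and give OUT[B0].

Per-block solution:
  B0:   IN=(all ⊤)   OUT={b:5, c:5; rest ⊤}
  B1:   IN={b:5, c:5; rest ⊤}   OUT={b:5, c:5; rest ⊤}
  B2:   IN={b:5, c:5; rest ⊤}   OUT={b:5, c:5; rest ⊤}
  B3:   IN={b:5, c:5; rest ⊤}   OUT={b:5, c:5; rest ⊤}
  B4:   IN={b:5, c:5; rest ⊤}   OUT={b:5, c:10; rest ⊤}
  B5:   IN={b:5, c:10; rest ⊤}   OUT={b:5, c:10, e:5; rest ⊤}
  B6:   IN={b:5, c:10, e:5; rest ⊤}   OUT={b:5, c:5, d:5, e:25; rest ⊤}
  B7:   IN={c:5, e:25; rest ⊤}   OUT={a:-3, c:5, e:25; rest ⊤}
  B8:   IN={c:5, e:25; rest ⊤}   OUT={b:25, c:5, d:25, e:25; rest ⊤}
  B9:   IN={b:25, c:5, d:25, e:25; rest ⊤}   OUT={b:25, c:5, d:25, e:25; rest ⊤}

B0 is the boundary node: IN[B0] = {a: ⊤, b: ⊤, c: ⊤, d: ⊤, e: ⊤, f: ⊤}
Applying B0's transfer function to that IN value gives OUT[B0] (row B0 above).

Answer: {a: ⊤, b: 5, c: 5, d: ⊤, e: ⊤, f: ⊤}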